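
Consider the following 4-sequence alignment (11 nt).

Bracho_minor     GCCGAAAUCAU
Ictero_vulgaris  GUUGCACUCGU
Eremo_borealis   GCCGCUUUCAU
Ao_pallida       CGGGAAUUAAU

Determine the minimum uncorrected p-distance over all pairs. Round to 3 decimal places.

Pairwise Hamming distances:
  Bracho_minor vs Ictero_vulgaris: 5
  Bracho_minor vs Eremo_borealis: 3
  Bracho_minor vs Ao_pallida: 5
  Ictero_vulgaris vs Eremo_borealis: 5
  Ictero_vulgaris vs Ao_pallida: 7
  Eremo_borealis vs Ao_pallida: 6
The smallest is 3 mismatches, between Bracho_minor and Eremo_borealis; p = 3/11 = 0.273.

0.273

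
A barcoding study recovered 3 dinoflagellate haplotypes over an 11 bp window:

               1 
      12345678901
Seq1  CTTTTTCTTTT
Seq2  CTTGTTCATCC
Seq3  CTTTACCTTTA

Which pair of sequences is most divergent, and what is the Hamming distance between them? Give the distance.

6

Pairwise Hamming distances:
  Seq1 vs Seq2: 4
  Seq1 vs Seq3: 3
  Seq2 vs Seq3: 6
The largest is 6, between Seq2 and Seq3.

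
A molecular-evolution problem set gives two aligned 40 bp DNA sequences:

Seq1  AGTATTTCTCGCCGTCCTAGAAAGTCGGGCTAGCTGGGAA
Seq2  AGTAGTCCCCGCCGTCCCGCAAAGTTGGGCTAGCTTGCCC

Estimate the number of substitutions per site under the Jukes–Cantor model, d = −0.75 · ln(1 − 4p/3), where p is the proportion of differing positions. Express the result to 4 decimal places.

0.3426

Differing sites — 5:T/G; 7:T/C; 9:T/C; 18:T/C; 19:A/G; 20:G/C; 26:C/T; 36:G/T; 38:G/C; 39:A/C; 40:A/C.
p = 11/40 = 0.275000.
d = −0.75 · ln(1 − (4/3)·0.275000) = −0.75 · ln(0.633333) = −0.75 · (-0.456759) = 0.3426.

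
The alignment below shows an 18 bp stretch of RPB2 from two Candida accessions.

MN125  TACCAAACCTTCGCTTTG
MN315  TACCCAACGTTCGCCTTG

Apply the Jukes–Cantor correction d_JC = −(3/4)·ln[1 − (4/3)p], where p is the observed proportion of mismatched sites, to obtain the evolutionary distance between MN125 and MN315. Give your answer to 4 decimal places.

0.1885

Mismatches occur at site 5 (A↔C), site 9 (C↔G), site 15 (T↔C).
p = 3/18 = 0.166667.
d = −0.75 · ln(1 − (4/3)·0.166667) = −0.75 · ln(0.777777) = −0.75 · (-0.251315) = 0.1885.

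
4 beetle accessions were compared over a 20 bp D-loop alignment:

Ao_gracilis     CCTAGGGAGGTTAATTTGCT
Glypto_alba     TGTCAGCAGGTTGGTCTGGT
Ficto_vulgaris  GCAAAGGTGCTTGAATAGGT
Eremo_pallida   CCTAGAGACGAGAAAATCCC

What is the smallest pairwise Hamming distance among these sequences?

Pairwise Hamming distances:
  Ao_gracilis vs Glypto_alba: 9
  Ao_gracilis vs Ficto_vulgaris: 9
  Ao_gracilis vs Eremo_pallida: 8
  Glypto_alba vs Ficto_vulgaris: 11
  Glypto_alba vs Eremo_pallida: 16
  Ficto_vulgaris vs Eremo_pallida: 15
The smallest is 8, between Ao_gracilis and Eremo_pallida.

8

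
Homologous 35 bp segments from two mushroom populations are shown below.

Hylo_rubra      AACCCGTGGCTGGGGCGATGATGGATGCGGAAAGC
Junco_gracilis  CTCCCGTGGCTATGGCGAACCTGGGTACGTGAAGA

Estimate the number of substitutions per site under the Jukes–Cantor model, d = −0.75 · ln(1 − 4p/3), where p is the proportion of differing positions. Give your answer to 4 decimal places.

The sequences differ at positions 1 (A/C), 2 (A/T), 12 (G/A), 13 (G/T), 19 (T/A), 20 (G/C), 21 (A/C), 25 (A/G), 27 (G/A), 30 (G/T), 31 (A/G), 35 (C/A).
p = 12/35 = 0.342857.
d = −0.75 · ln(1 − (4/3)·0.342857) = −0.75 · ln(0.542857) = −0.75 · (-0.610909) = 0.4582.

0.4582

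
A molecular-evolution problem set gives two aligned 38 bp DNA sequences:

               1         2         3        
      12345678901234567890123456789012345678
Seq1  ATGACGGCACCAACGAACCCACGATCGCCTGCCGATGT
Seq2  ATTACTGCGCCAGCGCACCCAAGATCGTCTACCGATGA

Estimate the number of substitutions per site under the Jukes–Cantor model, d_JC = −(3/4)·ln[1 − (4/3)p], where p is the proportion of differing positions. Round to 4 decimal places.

0.2846

The sequences differ at positions 3 (G/T), 6 (G/T), 9 (A/G), 13 (A/G), 16 (A/C), 22 (C/A), 28 (C/T), 31 (G/A), 38 (T/A).
p = 9/38 = 0.236842.
d = −0.75 · ln(1 − (4/3)·0.236842) = −0.75 · ln(0.684211) = −0.75 · (-0.379489) = 0.2846.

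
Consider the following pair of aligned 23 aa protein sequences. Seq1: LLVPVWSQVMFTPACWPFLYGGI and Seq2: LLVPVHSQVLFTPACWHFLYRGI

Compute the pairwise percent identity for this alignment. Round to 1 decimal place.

Mismatches occur at site 6 (W/H), site 10 (M/L), site 17 (P/H), site 21 (G/R).
19 of the 23 sites match, so the percent identity is 19/23 × 100 = 82.6%.

82.6%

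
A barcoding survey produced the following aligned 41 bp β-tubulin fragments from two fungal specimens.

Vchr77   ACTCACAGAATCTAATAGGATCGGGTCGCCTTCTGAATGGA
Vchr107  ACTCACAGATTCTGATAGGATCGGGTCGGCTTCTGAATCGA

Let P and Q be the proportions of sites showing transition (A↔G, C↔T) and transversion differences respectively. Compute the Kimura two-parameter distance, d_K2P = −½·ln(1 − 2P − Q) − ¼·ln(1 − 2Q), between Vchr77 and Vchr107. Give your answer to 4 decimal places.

0.1046

The sequences differ at positions 10 (A/T, transversion), 14 (A/G, transition), 29 (C/G, transversion), 39 (G/C, transversion).
Of the 4 differences, 1 transition and 3 transversions over 41 sites: P = 1/41 = 0.024390, Q = 3/41 = 0.073171.
d = −0.5·ln(0.878049) − 0.25·ln(0.853658) = −0.5·(-0.130053) − 0.25·(-0.158225) = 0.1046.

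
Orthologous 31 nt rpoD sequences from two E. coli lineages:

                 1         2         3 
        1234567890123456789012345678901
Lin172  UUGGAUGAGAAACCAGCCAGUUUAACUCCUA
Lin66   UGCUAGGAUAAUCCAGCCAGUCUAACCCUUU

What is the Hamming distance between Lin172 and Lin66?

Mismatches occur at site 2 (U→G), site 3 (G→C), site 4 (G→U), site 6 (U→G), site 9 (G→U), site 12 (A→U), site 22 (U→C), site 27 (U→C), site 29 (C→U), site 31 (A→U).
That gives 10 mismatches out of 31 aligned sites, so the Hamming distance is 10.

10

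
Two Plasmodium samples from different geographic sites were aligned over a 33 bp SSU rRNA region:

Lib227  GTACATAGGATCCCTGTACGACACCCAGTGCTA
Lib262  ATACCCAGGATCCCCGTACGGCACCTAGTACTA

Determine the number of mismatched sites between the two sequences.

7

The sequences differ at positions 1 (G/A), 5 (A/C), 6 (T/C), 15 (T/C), 21 (A/G), 26 (C/T), 30 (G/A).
That gives 7 mismatches out of 33 aligned sites, so the Hamming distance is 7.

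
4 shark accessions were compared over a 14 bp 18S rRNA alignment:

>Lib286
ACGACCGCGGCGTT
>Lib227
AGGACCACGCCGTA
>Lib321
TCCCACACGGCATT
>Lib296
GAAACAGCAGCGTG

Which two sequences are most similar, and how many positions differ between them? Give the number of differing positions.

Pairwise Hamming distances:
  Lib286 vs Lib227: 4
  Lib286 vs Lib321: 6
  Lib286 vs Lib296: 6
  Lib227 vs Lib321: 8
  Lib227 vs Lib296: 8
  Lib321 vs Lib296: 10
The smallest is 4, between Lib286 and Lib227.

4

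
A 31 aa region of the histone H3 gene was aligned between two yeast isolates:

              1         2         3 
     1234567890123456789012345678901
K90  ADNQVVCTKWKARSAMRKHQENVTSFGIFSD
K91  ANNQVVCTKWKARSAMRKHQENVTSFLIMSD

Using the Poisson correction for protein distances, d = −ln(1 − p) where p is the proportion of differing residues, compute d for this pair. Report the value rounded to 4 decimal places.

0.1018

Mismatches occur at site 2 (D/N), site 27 (G/L), site 29 (F/M).
p = 3/31 = 0.096774.
d = −ln(1 − 0.096774) = −ln(0.903226) = 0.1018.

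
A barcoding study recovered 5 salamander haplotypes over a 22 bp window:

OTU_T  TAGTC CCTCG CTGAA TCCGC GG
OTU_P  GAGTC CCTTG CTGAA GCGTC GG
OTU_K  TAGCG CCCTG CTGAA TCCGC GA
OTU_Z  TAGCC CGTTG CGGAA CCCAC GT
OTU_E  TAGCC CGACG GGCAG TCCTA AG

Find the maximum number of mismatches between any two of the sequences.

Pairwise Hamming distances:
  OTU_T vs OTU_P: 5
  OTU_T vs OTU_K: 5
  OTU_T vs OTU_Z: 7
  OTU_T vs OTU_E: 10
  OTU_P vs OTU_K: 8
  OTU_P vs OTU_Z: 8
  OTU_P vs OTU_E: 13
  OTU_K vs OTU_Z: 7
  OTU_K vs OTU_E: 12
  OTU_Z vs OTU_E: 10
The largest is 13, between OTU_P and OTU_E.

13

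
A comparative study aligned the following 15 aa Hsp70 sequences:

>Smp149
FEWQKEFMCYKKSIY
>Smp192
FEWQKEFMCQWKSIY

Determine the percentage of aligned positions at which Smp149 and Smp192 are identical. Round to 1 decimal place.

86.7%

Mismatches occur at site 10 (Y↔Q), site 11 (K↔W).
13 of the 15 sites match, so the percent identity is 13/15 × 100 = 86.7%.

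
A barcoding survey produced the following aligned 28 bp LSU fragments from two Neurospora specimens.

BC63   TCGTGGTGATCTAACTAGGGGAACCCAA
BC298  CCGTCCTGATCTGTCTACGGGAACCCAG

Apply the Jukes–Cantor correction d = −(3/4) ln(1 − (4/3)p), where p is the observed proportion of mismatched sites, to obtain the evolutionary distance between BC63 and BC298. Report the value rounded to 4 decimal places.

Mismatches occur at site 1 (T/C), site 5 (G/C), site 6 (G/C), site 13 (A/G), site 14 (A/T), site 18 (G/C), site 28 (A/G).
p = 7/28 = 0.250000.
d = −0.75 · ln(1 − (4/3)·0.250000) = −0.75 · ln(0.666667) = −0.75 · (-0.405465) = 0.3041.

0.3041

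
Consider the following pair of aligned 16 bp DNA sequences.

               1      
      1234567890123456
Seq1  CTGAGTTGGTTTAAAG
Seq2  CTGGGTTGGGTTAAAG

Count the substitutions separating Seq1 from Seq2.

Differing sites — 4:A/G; 10:T/G.
That gives 2 mismatches out of 16 aligned sites, so the Hamming distance is 2.

2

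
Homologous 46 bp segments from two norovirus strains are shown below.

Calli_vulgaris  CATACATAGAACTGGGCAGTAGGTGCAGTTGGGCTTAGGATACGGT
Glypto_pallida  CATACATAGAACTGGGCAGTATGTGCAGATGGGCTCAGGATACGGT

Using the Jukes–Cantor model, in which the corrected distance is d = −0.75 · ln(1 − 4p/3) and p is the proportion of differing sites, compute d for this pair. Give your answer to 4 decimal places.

Mismatches occur at site 22 (G/T), site 29 (T/A), site 36 (T/C).
p = 3/46 = 0.065217.
d = −0.75 · ln(1 − (4/3)·0.065217) = −0.75 · ln(0.913044) = −0.75 · (-0.090971) = 0.0682.

0.0682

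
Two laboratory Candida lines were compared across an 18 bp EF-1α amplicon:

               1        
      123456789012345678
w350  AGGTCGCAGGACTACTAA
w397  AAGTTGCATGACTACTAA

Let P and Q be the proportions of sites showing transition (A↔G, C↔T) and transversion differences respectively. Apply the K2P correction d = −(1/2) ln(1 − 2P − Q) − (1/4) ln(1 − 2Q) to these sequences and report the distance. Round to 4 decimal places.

0.1922

The sequences differ at positions 2 (G/A, transition), 5 (C/T, transition), 9 (G/T, transversion).
Of the 3 differences, 2 transitions and 1 transversion over 18 sites: P = 2/18 = 0.111111, Q = 1/18 = 0.055556.
d = −0.5·ln(0.722222) − 0.25·ln(0.888888) = −0.5·(-0.325423) − 0.25·(-0.117784) = 0.1922.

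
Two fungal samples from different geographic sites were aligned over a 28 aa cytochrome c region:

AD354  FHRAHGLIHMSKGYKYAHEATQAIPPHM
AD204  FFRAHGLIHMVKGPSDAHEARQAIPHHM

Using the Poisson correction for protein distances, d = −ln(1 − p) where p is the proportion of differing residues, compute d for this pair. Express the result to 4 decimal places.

The sequences differ at positions 2 (H/F), 11 (S/V), 14 (Y/P), 15 (K/S), 16 (Y/D), 21 (T/R), 26 (P/H).
p = 7/28 = 0.250000.
d = −ln(1 − 0.250000) = −ln(0.750000) = 0.2877.

0.2877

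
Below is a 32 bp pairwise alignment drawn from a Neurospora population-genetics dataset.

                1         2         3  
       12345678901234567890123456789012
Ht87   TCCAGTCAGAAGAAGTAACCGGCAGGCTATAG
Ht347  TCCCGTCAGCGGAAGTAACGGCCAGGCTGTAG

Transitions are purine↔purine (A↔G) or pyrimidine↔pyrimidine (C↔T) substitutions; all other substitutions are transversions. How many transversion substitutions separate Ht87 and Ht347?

4

Mismatches occur at site 4 (A↔C, transversion), site 10 (A↔C, transversion), site 11 (A↔G, transition), site 20 (C↔G, transversion), site 22 (G↔C, transversion), site 29 (A↔G, transition).
Of the 6 differences, 2 transitions and 4 transversions, so the answer is 4.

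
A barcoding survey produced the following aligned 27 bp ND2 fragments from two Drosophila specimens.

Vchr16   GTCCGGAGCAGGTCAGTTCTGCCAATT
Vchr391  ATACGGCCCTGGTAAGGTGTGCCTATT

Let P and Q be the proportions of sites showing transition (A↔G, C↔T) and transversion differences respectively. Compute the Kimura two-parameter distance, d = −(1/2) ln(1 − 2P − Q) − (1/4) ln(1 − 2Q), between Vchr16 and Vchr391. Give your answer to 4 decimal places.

Mismatches occur at site 1 (G↔A, transition), site 3 (C↔A, transversion), site 7 (A↔C, transversion), site 8 (G↔C, transversion), site 10 (A↔T, transversion), site 14 (C↔A, transversion), site 17 (T↔G, transversion), site 19 (C↔G, transversion), site 24 (A↔T, transversion).
Of the 9 differences, 1 transition and 8 transversions over 27 sites: P = 1/27 = 0.037037, Q = 8/27 = 0.296296.
d = −0.5·ln(0.629630) − 0.25·ln(0.407408) = −0.5·(-0.462623) − 0.25·(-0.897940) = 0.4558.

0.4558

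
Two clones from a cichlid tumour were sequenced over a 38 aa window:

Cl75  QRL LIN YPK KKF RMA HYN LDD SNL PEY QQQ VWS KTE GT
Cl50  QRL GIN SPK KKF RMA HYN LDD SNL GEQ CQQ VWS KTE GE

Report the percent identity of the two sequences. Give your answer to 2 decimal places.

84.21%

Differing sites — 4:L/G; 7:Y/S; 25:P/G; 27:Y/Q; 28:Q/C; 38:T/E.
32 of the 38 sites match, so the percent identity is 32/38 × 100 = 84.21%.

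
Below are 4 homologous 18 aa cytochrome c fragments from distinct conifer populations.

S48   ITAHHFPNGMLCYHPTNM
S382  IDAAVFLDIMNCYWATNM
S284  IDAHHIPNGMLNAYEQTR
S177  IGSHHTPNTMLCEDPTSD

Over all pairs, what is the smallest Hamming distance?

8

Pairwise Hamming distances:
  S48 vs S382: 9
  S48 vs S284: 9
  S48 vs S177: 8
  S382 vs S284: 14
  S382 vs S177: 14
  S284 vs S177: 11
The smallest is 8, between S48 and S177.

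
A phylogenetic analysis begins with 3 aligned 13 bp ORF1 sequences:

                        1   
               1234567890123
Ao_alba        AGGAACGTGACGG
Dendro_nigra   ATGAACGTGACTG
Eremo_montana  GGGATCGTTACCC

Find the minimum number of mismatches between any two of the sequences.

2

Pairwise Hamming distances:
  Ao_alba vs Dendro_nigra: 2
  Ao_alba vs Eremo_montana: 5
  Dendro_nigra vs Eremo_montana: 6
The smallest is 2, between Ao_alba and Dendro_nigra.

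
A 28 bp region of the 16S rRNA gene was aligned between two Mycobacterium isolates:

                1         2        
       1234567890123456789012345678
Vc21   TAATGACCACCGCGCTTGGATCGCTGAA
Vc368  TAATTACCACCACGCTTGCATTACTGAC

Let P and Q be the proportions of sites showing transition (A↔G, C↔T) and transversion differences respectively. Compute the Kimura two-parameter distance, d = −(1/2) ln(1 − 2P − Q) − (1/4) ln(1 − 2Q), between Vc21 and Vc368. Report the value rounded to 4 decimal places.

Mismatches occur at site 5 (G/T, transversion), site 12 (G/A, transition), site 19 (G/C, transversion), site 22 (C/T, transition), site 23 (G/A, transition), site 28 (A/C, transversion).
Of the 6 differences, 3 transitions and 3 transversions over 28 sites: P = 3/28 = 0.107143, Q = 3/28 = 0.107143.
d = −0.5·ln(0.678571) − 0.25·ln(0.785714) = −0.5·(-0.387766) − 0.25·(-0.241162) = 0.2542.

0.2542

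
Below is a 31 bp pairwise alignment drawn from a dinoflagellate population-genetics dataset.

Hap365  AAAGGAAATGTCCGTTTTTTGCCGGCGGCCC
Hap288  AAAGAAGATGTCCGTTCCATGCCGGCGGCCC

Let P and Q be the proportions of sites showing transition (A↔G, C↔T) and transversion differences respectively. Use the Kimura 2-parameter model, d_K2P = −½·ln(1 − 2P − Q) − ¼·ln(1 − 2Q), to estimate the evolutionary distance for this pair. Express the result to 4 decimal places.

0.1881

The sequences differ at positions 5 (G/A, transition), 7 (A/G, transition), 17 (T/C, transition), 18 (T/C, transition), 19 (T/A, transversion).
Of the 5 differences, 4 transitions and 1 transversion over 31 sites: P = 4/31 = 0.129032, Q = 1/31 = 0.032258.
d = −0.5·ln(0.709678) − 0.25·ln(0.935484) = −0.5·(-0.342944) − 0.25·(-0.066691) = 0.1881.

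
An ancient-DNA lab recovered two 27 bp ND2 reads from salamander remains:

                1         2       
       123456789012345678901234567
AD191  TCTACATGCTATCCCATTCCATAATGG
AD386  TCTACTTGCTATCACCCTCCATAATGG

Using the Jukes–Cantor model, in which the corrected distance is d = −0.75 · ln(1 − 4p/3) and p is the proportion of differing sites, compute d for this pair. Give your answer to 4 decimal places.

0.1650

The sequences differ at positions 6 (A/T), 14 (C/A), 16 (A/C), 17 (T/C).
p = 4/27 = 0.148148.
d = −0.75 · ln(1 − (4/3)·0.148148) = −0.75 · ln(0.802469) = −0.75 · (-0.220062) = 0.1650.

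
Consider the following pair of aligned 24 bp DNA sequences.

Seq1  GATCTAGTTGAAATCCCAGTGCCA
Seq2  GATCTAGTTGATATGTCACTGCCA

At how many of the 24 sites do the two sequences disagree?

Differing sites — 12:A/T; 15:C/G; 16:C/T; 19:G/C.
That gives 4 mismatches out of 24 aligned sites, so the Hamming distance is 4.

4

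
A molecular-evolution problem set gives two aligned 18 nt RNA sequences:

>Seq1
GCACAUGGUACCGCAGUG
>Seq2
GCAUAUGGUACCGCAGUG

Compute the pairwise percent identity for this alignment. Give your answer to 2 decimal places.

A single mismatch occurs at site 4 (C→U).
17 of the 18 sites match, so the percent identity is 17/18 × 100 = 94.44%.

94.44%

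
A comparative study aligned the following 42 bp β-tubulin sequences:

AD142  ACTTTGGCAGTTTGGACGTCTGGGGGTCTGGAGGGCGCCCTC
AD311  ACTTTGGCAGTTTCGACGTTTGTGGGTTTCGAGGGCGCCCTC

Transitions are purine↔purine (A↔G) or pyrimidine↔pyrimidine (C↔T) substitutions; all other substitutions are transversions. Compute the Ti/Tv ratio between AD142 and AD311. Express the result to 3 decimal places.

0.667

Differing sites — 14:G/C (Tv); 20:C/T (Ti); 23:G/T (Tv); 28:C/T (Ti); 30:G/C (Tv).
Of the 5 differences, 2 transitions and 3 transversions, so Ti/Tv = 2/3 = 0.667.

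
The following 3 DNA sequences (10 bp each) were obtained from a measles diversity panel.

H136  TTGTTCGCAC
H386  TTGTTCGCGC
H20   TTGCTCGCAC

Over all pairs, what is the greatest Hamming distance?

Pairwise Hamming distances:
  H136 vs H386: 1
  H136 vs H20: 1
  H386 vs H20: 2
The largest is 2, between H386 and H20.

2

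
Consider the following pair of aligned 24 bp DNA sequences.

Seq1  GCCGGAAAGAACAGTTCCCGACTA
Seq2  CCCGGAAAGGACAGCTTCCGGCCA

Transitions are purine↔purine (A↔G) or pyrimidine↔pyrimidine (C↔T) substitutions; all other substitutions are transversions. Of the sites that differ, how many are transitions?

The sequences differ at positions 1 (G/C, transversion), 10 (A/G, transition), 15 (T/C, transition), 17 (C/T, transition), 21 (A/G, transition), 23 (T/C, transition).
Of the 6 differences, 5 transitions and 1 transversion, so the answer is 5.

5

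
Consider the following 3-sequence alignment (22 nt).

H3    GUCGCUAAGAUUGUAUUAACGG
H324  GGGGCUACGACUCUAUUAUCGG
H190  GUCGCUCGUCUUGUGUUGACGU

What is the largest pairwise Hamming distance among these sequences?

Pairwise Hamming distances:
  H3 vs H324: 6
  H3 vs H190: 7
  H324 vs H190: 12
The largest is 12, between H324 and H190.

12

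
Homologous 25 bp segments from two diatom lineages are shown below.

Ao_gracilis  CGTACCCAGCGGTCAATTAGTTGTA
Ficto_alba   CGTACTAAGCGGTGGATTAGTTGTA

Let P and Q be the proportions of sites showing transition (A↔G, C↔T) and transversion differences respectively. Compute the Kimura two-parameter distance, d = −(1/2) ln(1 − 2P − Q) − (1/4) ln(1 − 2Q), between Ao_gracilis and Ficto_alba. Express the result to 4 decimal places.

Mismatches occur at site 6 (C→T, transition), site 7 (C→A, transversion), site 14 (C→G, transversion), site 15 (A→G, transition).
Of the 4 differences, 2 transitions and 2 transversions over 25 sites: P = 2/25 = 0.080000, Q = 2/25 = 0.080000.
d = −0.5·ln(0.760000) − 0.25·ln(0.840000) = −0.5·(-0.274437) − 0.25·(-0.174353) = 0.1808.

0.1808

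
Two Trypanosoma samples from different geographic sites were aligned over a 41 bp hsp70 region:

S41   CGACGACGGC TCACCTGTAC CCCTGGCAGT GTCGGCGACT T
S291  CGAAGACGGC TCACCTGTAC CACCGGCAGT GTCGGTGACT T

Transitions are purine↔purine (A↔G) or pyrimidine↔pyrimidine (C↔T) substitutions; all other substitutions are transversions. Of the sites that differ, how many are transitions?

Mismatches occur at site 4 (C/A, transversion), site 22 (C/A, transversion), site 24 (T/C, transition), site 36 (C/T, transition).
Of the 4 differences, 2 transitions and 2 transversions, so the answer is 2.

2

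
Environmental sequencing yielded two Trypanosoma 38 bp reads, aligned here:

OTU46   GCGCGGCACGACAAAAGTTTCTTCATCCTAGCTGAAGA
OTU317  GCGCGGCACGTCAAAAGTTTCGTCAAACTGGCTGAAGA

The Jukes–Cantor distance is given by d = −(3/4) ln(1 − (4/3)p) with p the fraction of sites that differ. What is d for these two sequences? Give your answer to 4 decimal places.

0.1447

Differing sites — 11:A/T; 22:T/G; 26:T/A; 27:C/A; 30:A/G.
p = 5/38 = 0.131579.
d = −0.75 · ln(1 − (4/3)·0.131579) = −0.75 · ln(0.824561) = −0.75 · (-0.192904) = 0.1447.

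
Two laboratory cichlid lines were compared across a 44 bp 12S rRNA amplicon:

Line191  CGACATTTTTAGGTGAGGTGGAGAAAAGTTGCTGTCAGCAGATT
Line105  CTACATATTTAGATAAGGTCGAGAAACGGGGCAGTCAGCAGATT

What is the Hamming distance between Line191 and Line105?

9

The sequences differ at positions 2 (G/T), 7 (T/A), 13 (G/A), 15 (G/A), 20 (G/C), 27 (A/C), 29 (T/G), 30 (T/G), 33 (T/A).
That gives 9 mismatches out of 44 aligned sites, so the Hamming distance is 9.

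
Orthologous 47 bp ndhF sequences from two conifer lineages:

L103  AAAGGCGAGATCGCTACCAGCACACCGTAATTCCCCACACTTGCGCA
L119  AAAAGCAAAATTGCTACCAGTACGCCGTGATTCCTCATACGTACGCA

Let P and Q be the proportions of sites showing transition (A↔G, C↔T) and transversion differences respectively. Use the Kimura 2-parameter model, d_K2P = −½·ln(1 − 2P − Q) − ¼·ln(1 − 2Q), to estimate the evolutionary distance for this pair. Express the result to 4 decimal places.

Mismatches occur at site 4 (G/A, transition), site 7 (G/A, transition), site 9 (G/A, transition), site 12 (C/T, transition), site 21 (C/T, transition), site 24 (A/G, transition), site 29 (A/G, transition), site 35 (C/T, transition), site 38 (C/T, transition), site 41 (T/G, transversion), site 43 (G/A, transition).
Of the 11 differences, 10 transitions and 1 transversion over 47 sites: P = 10/47 = 0.212766, Q = 1/47 = 0.021277.
d = −0.5·ln(0.553191) − 0.25·ln(0.957446) = −0.5·(-0.592052) − 0.25·(-0.043486) = 0.3069.

0.3069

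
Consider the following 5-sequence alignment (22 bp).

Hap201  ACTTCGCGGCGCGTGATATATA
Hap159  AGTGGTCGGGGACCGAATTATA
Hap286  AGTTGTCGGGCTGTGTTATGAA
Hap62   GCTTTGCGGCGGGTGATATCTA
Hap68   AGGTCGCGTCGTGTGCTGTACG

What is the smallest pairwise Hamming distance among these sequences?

Pairwise Hamming distances:
  Hap201 vs Hap159: 10
  Hap201 vs Hap286: 9
  Hap201 vs Hap62: 4
  Hap201 vs Hap68: 8
  Hap159 vs Hap286: 10
  Hap159 vs Hap62: 12
  Hap159 vs Hap68: 14
  Hap286 vs Hap62: 10
  Hap286 vs Hap68: 11
  Hap62 vs Hap68: 11
The smallest is 4, between Hap201 and Hap62.

4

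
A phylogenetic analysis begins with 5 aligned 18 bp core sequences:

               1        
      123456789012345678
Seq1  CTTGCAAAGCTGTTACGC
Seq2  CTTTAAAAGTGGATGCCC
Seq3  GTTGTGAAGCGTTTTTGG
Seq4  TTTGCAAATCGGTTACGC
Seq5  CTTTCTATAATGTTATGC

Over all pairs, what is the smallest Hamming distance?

3

Pairwise Hamming distances:
  Seq1 vs Seq2: 7
  Seq1 vs Seq3: 8
  Seq1 vs Seq4: 3
  Seq1 vs Seq5: 6
  Seq2 vs Seq3: 11
  Seq2 vs Seq4: 8
  Seq2 vs Seq5: 10
  Seq3 vs Seq4: 8
  Seq3 vs Seq5: 11
  Seq4 vs Seq5: 8
The smallest is 3, between Seq1 and Seq4.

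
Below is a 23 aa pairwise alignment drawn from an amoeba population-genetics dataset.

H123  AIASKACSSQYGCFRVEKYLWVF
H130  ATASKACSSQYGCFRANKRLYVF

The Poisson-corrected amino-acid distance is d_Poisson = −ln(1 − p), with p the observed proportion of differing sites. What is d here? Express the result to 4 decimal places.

0.2451

Differing sites — 2:I/T; 16:V/A; 17:E/N; 19:Y/R; 21:W/Y.
p = 5/23 = 0.217391.
d = −ln(1 − 0.217391) = −ln(0.782609) = 0.2451.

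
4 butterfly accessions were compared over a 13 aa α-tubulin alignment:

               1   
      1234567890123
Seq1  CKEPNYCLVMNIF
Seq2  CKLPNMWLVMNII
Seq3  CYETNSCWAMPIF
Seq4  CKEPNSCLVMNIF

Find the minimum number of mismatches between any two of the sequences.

Pairwise Hamming distances:
  Seq1 vs Seq2: 4
  Seq1 vs Seq3: 6
  Seq1 vs Seq4: 1
  Seq2 vs Seq3: 9
  Seq2 vs Seq4: 4
  Seq3 vs Seq4: 5
The smallest is 1, between Seq1 and Seq4.

1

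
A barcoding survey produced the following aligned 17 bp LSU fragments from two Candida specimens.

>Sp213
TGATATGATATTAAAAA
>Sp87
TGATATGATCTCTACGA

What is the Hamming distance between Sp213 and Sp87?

5

Mismatches occur at site 10 (A/C), site 12 (T/C), site 13 (A/T), site 15 (A/C), site 16 (A/G).
That gives 5 mismatches out of 17 aligned sites, so the Hamming distance is 5.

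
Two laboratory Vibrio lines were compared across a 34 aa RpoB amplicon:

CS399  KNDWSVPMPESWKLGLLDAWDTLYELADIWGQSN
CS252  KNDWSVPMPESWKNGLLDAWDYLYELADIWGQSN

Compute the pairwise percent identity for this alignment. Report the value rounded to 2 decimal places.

Mismatches occur at site 14 (L↔N), site 22 (T↔Y).
32 of the 34 sites match, so the percent identity is 32/34 × 100 = 94.12%.

94.12%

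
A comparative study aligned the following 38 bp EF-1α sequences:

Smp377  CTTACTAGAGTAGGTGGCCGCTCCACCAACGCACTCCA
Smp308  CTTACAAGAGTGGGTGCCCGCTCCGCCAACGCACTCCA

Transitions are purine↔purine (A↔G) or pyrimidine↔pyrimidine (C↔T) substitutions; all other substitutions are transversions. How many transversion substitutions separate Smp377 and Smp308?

The sequences differ at positions 6 (T/A, transversion), 12 (A/G, transition), 17 (G/C, transversion), 25 (A/G, transition).
Of the 4 differences, 2 transitions and 2 transversions, so the answer is 2.

2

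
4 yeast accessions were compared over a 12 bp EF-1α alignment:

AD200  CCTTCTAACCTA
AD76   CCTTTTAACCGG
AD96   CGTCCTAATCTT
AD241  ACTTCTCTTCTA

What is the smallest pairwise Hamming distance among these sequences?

Pairwise Hamming distances:
  AD200 vs AD76: 3
  AD200 vs AD96: 4
  AD200 vs AD241: 4
  AD76 vs AD96: 6
  AD76 vs AD241: 7
  AD96 vs AD241: 6
The smallest is 3, between AD200 and AD76.

3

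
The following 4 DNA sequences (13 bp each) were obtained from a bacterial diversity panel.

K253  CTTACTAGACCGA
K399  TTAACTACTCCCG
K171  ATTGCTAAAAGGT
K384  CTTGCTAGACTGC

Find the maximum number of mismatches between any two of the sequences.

9

Pairwise Hamming distances:
  K253 vs K399: 6
  K253 vs K171: 6
  K253 vs K384: 3
  K399 vs K171: 9
  K399 vs K384: 8
  K171 vs K384: 5
The largest is 9, between K399 and K171.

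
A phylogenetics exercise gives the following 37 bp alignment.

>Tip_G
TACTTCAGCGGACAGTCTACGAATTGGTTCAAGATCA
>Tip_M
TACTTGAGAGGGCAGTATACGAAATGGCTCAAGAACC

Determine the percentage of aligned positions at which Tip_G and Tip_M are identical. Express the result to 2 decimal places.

78.38%

The sequences differ at positions 6 (C/G), 9 (C/A), 12 (A/G), 17 (C/A), 24 (T/A), 28 (T/C), 35 (T/A), 37 (A/C).
29 of the 37 sites match, so the percent identity is 29/37 × 100 = 78.38%.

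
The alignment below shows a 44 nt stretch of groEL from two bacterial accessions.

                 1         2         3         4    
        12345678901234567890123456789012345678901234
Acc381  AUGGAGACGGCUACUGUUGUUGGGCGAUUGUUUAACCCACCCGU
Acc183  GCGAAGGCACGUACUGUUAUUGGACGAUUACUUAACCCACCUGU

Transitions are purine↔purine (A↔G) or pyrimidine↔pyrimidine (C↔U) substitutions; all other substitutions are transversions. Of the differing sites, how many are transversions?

2

Differing sites — 1:A/G (Ti); 2:U/C (Ti); 4:G/A (Ti); 7:A/G (Ti); 9:G/A (Ti); 10:G/C (Tv); 11:C/G (Tv); 19:G/A (Ti); 24:G/A (Ti); 30:G/A (Ti); 31:U/C (Ti); 42:C/U (Ti).
Of the 12 differences, 10 transitions and 2 transversions, so the answer is 2.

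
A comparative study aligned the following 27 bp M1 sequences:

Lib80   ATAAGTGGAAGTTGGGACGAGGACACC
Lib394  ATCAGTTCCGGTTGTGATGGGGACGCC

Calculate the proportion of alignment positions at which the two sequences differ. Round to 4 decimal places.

0.3333

Differing sites — 3:A/C; 7:G/T; 8:G/C; 9:A/C; 10:A/G; 15:G/T; 18:C/T; 20:A/G; 25:A/G.
There are 9 differences over 27 sites, so p = 9/27 = 0.3333.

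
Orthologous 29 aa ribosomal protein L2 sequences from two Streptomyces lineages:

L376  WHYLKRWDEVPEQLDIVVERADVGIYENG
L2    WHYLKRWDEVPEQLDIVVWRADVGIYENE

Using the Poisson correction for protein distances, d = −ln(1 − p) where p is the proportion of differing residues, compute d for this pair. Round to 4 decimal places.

Mismatches occur at site 19 (E→W), site 29 (G→E).
p = 2/29 = 0.068966.
d = −ln(1 − 0.068966) = −ln(0.931034) = 0.0715.

0.0715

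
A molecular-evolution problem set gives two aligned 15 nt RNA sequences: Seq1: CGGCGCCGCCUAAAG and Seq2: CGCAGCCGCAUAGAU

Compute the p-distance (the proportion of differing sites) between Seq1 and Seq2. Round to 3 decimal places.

0.333

The sequences differ at positions 3 (G/C), 4 (C/A), 10 (C/A), 13 (A/G), 15 (G/U).
There are 5 differences over 15 sites, so p = 5/15 = 0.333.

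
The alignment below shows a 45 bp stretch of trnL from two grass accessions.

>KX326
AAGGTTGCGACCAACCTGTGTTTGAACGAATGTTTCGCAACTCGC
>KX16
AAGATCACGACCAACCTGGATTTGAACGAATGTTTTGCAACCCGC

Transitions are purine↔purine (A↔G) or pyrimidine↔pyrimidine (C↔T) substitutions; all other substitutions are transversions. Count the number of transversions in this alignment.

1

The sequences differ at positions 4 (G/A, transition), 6 (T/C, transition), 7 (G/A, transition), 19 (T/G, transversion), 20 (G/A, transition), 36 (C/T, transition), 42 (T/C, transition).
Of the 7 differences, 6 transitions and 1 transversion, so the answer is 1.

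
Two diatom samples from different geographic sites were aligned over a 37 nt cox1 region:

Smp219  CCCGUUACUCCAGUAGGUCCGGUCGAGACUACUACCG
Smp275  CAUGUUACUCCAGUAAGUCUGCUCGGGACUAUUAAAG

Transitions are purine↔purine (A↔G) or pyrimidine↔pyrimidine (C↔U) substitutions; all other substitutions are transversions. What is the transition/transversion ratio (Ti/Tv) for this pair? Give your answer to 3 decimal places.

1.250

Differing sites — 2:C/A (Tv); 3:C/U (Ti); 16:G/A (Ti); 20:C/U (Ti); 22:G/C (Tv); 26:A/G (Ti); 32:C/U (Ti); 35:C/A (Tv); 36:C/A (Tv).
Of the 9 differences, 5 transitions and 4 transversions, so Ti/Tv = 5/4 = 1.250.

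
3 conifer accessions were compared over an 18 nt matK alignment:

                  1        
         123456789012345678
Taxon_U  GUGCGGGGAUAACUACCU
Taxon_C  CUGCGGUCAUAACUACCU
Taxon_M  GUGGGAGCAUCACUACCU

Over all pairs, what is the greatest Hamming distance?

Pairwise Hamming distances:
  Taxon_U vs Taxon_C: 3
  Taxon_U vs Taxon_M: 4
  Taxon_C vs Taxon_M: 5
The largest is 5, between Taxon_C and Taxon_M.

5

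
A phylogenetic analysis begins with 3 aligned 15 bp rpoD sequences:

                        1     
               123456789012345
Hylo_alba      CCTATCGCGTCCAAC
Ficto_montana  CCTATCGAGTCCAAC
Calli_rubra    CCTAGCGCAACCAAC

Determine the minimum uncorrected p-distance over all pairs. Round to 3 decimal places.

0.067

Pairwise Hamming distances:
  Hylo_alba vs Ficto_montana: 1
  Hylo_alba vs Calli_rubra: 3
  Ficto_montana vs Calli_rubra: 4
The smallest is 1 mismatch, between Hylo_alba and Ficto_montana; p = 1/15 = 0.067.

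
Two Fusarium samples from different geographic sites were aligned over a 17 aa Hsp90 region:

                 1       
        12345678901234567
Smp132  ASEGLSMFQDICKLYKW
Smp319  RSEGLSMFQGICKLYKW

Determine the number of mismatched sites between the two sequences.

2

The sequences differ at positions 1 (A/R), 10 (D/G).
That gives 2 mismatches out of 17 aligned sites, so the Hamming distance is 2.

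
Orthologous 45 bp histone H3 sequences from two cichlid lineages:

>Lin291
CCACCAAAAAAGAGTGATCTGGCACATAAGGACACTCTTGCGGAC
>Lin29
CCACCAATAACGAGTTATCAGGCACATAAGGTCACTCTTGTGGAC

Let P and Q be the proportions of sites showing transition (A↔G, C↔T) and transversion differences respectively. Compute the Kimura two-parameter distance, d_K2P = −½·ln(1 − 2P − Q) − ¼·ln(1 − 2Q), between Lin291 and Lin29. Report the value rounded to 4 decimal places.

Mismatches occur at site 8 (A/T, transversion), site 11 (A/C, transversion), site 16 (G/T, transversion), site 20 (T/A, transversion), site 32 (A/T, transversion), site 41 (C/T, transition).
Of the 6 differences, 1 transition and 5 transversions over 45 sites: P = 1/45 = 0.022222, Q = 5/45 = 0.111111.
d = −0.5·ln(0.844445) − 0.25·ln(0.777778) = −0.5·(-0.169076) − 0.25·(-0.251314) = 0.1474.

0.1474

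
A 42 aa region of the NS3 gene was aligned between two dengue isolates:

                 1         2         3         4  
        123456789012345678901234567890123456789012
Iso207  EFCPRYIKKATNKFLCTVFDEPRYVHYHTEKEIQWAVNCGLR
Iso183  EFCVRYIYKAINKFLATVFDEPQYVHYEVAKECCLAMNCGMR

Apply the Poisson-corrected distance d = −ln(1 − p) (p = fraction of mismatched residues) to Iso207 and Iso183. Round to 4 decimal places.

0.3704

Mismatches occur at site 4 (P→V), site 8 (K→Y), site 11 (T→I), site 16 (C→A), site 23 (R→Q), site 28 (H→E), site 29 (T→V), site 30 (E→A), site 33 (I→C), site 34 (Q→C), site 35 (W→L), site 37 (V→M), site 41 (L→M).
p = 13/42 = 0.309524.
d = −ln(1 − 0.309524) = −ln(0.690476) = 0.3704.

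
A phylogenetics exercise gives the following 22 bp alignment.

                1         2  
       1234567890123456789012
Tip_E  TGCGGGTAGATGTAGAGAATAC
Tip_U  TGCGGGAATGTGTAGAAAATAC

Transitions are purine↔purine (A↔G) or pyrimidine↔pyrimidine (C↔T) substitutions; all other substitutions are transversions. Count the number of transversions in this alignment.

2

Mismatches occur at site 7 (T/A, transversion), site 9 (G/T, transversion), site 10 (A/G, transition), site 17 (G/A, transition).
Of the 4 differences, 2 transitions and 2 transversions, so the answer is 2.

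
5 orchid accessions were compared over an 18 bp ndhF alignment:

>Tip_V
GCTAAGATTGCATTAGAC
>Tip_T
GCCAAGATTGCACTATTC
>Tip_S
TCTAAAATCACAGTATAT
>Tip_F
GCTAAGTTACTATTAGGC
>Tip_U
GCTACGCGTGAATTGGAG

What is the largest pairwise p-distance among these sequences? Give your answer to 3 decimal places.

Pairwise Hamming distances:
  Tip_V vs Tip_T: 4
  Tip_V vs Tip_S: 7
  Tip_V vs Tip_F: 5
  Tip_V vs Tip_U: 6
  Tip_T vs Tip_S: 8
  Tip_T vs Tip_F: 8
  Tip_T vs Tip_U: 10
  Tip_S vs Tip_F: 10
  Tip_S vs Tip_U: 12
  Tip_F vs Tip_U: 9
The largest is 12 mismatches, between Tip_S and Tip_U; p = 12/18 = 0.667.

0.667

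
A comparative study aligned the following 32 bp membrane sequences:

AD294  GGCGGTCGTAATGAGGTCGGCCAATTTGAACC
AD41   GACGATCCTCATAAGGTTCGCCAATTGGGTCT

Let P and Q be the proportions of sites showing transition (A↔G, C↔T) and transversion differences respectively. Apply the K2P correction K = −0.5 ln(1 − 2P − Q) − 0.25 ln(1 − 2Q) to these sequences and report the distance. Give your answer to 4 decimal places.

Differing sites — 2:G/A (Ti); 5:G/A (Ti); 8:G/C (Tv); 10:A/C (Tv); 13:G/A (Ti); 18:C/T (Ti); 19:G/C (Tv); 27:T/G (Tv); 29:A/G (Ti); 30:A/T (Tv); 32:C/T (Ti).
Of the 11 differences, 6 transitions and 5 transversions over 32 sites: P = 6/32 = 0.187500, Q = 5/32 = 0.156250.
d = −0.5·ln(0.468750) − 0.25·ln(0.687500) = −0.5·(-0.757686) − 0.25·(-0.374693) = 0.4725.

0.4725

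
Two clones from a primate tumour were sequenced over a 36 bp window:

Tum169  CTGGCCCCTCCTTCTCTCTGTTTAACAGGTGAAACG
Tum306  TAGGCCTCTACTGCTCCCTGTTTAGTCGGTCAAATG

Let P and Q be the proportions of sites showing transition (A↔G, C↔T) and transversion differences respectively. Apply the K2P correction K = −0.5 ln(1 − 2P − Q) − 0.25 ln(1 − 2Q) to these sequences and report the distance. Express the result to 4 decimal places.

0.4009

Differing sites — 1:C/T (Ti); 2:T/A (Tv); 7:C/T (Ti); 10:C/A (Tv); 13:T/G (Tv); 17:T/C (Ti); 25:A/G (Ti); 26:C/T (Ti); 27:A/C (Tv); 31:G/C (Tv); 35:C/T (Ti).
Of the 11 differences, 6 transitions and 5 transversions over 36 sites: P = 6/36 = 0.166667, Q = 5/36 = 0.138889.
d = −0.5·ln(0.527777) − 0.25·ln(0.722222) = −0.5·(-0.639081) − 0.25·(-0.325423) = 0.4009.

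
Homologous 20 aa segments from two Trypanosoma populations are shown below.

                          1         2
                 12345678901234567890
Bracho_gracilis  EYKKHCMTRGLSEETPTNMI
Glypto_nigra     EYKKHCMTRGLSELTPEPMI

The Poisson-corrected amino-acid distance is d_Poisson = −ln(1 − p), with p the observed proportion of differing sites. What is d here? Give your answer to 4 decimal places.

0.1625

Differing sites — 14:E/L; 17:T/E; 18:N/P.
p = 3/20 = 0.150000.
d = −ln(1 − 0.150000) = −ln(0.850000) = 0.1625.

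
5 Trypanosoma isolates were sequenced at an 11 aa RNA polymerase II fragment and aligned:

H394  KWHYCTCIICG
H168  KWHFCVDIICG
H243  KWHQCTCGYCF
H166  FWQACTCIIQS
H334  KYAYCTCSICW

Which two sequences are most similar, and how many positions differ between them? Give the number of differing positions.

3

Pairwise Hamming distances:
  H394 vs H168: 3
  H394 vs H243: 4
  H394 vs H166: 5
  H394 vs H334: 4
  H168 vs H243: 6
  H168 vs H166: 7
  H168 vs H334: 7
  H243 vs H166: 7
  H243 vs H334: 6
  H166 vs H334: 7
The smallest is 3, between H394 and H168.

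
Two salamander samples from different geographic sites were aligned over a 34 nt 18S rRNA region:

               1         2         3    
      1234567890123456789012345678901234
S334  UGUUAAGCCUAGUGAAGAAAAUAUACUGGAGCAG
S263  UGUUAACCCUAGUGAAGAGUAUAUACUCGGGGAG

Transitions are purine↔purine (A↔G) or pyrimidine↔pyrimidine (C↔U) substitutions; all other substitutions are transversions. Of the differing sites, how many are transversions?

Differing sites — 7:G/C (Tv); 19:A/G (Ti); 20:A/U (Tv); 28:G/C (Tv); 30:A/G (Ti); 32:C/G (Tv).
Of the 6 differences, 2 transitions and 4 transversions, so the answer is 4.

4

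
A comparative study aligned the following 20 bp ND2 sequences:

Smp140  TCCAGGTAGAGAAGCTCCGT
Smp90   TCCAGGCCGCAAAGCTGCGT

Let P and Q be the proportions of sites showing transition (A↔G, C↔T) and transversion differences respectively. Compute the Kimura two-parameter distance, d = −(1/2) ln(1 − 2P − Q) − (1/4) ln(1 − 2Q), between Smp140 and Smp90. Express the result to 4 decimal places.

0.3046

Differing sites — 7:T/C (Ti); 8:A/C (Tv); 10:A/C (Tv); 11:G/A (Ti); 17:C/G (Tv).
Of the 5 differences, 2 transitions and 3 transversions over 20 sites: P = 2/20 = 0.100000, Q = 3/20 = 0.150000.
d = −0.5·ln(0.650000) − 0.25·ln(0.700000) = −0.5·(-0.430783) − 0.25·(-0.356675) = 0.3046.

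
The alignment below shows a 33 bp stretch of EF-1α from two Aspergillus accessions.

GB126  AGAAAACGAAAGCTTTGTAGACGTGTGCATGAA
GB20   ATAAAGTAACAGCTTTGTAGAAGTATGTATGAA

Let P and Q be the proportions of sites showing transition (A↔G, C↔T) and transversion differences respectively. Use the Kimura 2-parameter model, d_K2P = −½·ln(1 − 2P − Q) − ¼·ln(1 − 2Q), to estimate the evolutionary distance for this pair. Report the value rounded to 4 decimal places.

0.3006

Differing sites — 2:G/T (Tv); 6:A/G (Ti); 7:C/T (Ti); 8:G/A (Ti); 10:A/C (Tv); 22:C/A (Tv); 25:G/A (Ti); 28:C/T (Ti).
Of the 8 differences, 5 transitions and 3 transversions over 33 sites: P = 5/33 = 0.151515, Q = 3/33 = 0.090909.
d = −0.5·ln(0.606061) − 0.25·ln(0.818182) = −0.5·(-0.500775) − 0.25·(-0.200670) = 0.3006.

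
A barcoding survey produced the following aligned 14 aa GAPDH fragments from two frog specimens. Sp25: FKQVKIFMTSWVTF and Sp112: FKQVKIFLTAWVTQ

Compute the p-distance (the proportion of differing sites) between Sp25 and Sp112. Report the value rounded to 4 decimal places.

0.2143

Differing sites — 8:M/L; 10:S/A; 14:F/Q.
There are 3 differences over 14 sites, so p = 3/14 = 0.2143.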